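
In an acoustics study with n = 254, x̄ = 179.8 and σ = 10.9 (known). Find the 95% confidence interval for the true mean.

CI = x̄ ± z*(σ/√n) = 179.8 ± 1.96(10.9/√254) = 179.8 ± 1.34 = (178.46, 181.14)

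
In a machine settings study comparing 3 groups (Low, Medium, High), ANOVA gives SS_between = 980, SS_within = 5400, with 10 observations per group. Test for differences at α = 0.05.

df_between = 2, df_within = 27. F = MS_between/MS_within = 490.0/200.0 = 2.45. F_crit ≈ 3.354. Fail to reject H₀.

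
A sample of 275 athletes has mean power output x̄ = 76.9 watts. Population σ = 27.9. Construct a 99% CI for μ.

CI = x̄ ± z*(σ/√n) = 76.9 ± 2.576(27.9/√275) = 76.9 ± 4.33 = (72.57, 81.23)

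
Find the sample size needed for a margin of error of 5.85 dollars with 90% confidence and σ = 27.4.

n = (z*σ/E)² = (1.645×27.4/5.85)² = 59.4 → n = 60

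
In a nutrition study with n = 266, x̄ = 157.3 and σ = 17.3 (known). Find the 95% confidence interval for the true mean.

CI = x̄ ± z*(σ/√n) = 157.3 ± 1.96(17.3/√266) = 157.3 ± 2.08 = (155.22, 159.38)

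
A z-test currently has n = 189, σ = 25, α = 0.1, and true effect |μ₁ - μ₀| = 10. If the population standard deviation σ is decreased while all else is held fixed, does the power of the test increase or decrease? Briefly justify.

Power increases: a smaller σ shrinks the standard error σ/√n, moving the sampling distribution under H₁ further from the critical value.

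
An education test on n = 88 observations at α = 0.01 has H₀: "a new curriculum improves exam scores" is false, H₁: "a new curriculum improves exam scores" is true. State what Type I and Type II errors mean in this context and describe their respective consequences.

Type I (false positive): concluding that a new curriculum improves exam scores when it is not — adopting a curriculum that gives no real benefit — disruption for nothing. Type II (false negative): failing to conclude that a new curriculum improves exam scores when it is — keeping the old curriculum when the new one would have helped students. Which is costlier depends on domain priorities and is a judgement call rather than a statistical fact.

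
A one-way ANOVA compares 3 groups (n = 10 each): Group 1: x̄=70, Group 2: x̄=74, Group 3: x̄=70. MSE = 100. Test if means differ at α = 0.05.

Grand mean = 71.33. SS_between = 106.67, MS_between = 53.33. F = 0.533, F_crit ≈ 3.354. Fail to reject H₀.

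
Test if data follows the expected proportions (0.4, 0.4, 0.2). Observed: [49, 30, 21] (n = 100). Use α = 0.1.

Expected: [40.0, 40.0, 20.0]. χ² = 4.575. df = 2, critical = 4.605. Fail to reject H₀.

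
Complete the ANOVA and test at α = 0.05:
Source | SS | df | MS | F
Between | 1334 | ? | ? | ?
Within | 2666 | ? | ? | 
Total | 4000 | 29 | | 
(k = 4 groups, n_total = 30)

df_between = 3, df_within = 26. MS_between = 444.67, MS_within = 102.54. F = 4.337, F_crit ≈ 2.975. Reject H₀.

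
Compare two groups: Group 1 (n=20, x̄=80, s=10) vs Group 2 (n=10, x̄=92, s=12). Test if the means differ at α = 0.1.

Pooled sp = 10.68. t = -2.9, df = 28. Critical t = ±1.701. Reject H₀.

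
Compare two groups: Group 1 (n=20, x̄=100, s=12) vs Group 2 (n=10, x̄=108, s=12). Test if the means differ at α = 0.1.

Pooled sp = 12.0. t = -1.721, df = 28. Critical t = ±1.701. Reject H₀.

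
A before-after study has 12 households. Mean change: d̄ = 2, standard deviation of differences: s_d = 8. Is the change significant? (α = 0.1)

t = d̄/(s_d/√n) = 2/(8/√12) = 0.866. df = 11, critical t = ±1.796. Fail to reject H₀.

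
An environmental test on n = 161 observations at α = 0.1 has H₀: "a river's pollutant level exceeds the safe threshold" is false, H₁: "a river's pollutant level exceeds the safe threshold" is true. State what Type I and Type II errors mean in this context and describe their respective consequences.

Type I (false positive): concluding that a river's pollutant level exceeds the safe threshold when it is not — shutting down a compliant factory unnecessarily. Type II (false negative): failing to conclude that a river's pollutant level exceeds the safe threshold when it is — allowing unsafe pollution to continue. Which is costlier depends on domain priorities and is a judgement call rather than a statistical fact.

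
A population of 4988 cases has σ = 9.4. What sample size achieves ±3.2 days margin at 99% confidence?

Without FPC: n₀ = (2.576×9.4/3.2)² = 57.259. With FPC: n = n₀N/(n₀+N-1) = 56.6 → n = 57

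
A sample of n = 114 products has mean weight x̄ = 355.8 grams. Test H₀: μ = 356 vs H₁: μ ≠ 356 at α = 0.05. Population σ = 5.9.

z = (x̄ - μ₀)/(σ/√n) = (355.8 - 356)/(5.9/√114) = -0.362. Critical value: ±1.96. Since |-0.362| ≤ 1.96, Fail to reject H₀.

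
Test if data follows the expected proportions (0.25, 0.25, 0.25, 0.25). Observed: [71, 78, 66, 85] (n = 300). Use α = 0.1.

Expected: [75.0, 75.0, 75.0, 75.0]. χ² = 2.747. df = 3, critical = 6.251. Fail to reject H₀.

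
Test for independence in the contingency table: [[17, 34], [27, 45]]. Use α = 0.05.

χ² = 0.226. df = 1, critical = 3.841. Fail to reject H₀. No evidence of dependence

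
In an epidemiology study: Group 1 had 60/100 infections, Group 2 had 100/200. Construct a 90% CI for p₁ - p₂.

p̂₁ = 0.6, p̂₂ = 0.5. Difference = 0.1. CI = (0.001, 0.199)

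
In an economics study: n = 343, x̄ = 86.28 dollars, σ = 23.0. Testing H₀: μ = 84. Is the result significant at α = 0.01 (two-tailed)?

z = (86.28 - 84)/(23.0/√343) = 1.836. Since |z| ≤ 2.576, not significant at α = 0.01.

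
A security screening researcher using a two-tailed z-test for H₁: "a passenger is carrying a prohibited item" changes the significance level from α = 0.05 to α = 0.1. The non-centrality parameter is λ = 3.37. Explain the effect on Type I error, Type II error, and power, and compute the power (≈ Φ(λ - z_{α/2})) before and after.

Increasing α from 0.05 to 0.1:
• Type I error rate increases (α is the Type I rate by definition).
• Critical value moves from z_{α/2} = 1.96 to 1.645, so power = Φ(λ - z_{α/2}) goes from Φ(3.37 - 1.96) = 0.921 to Φ(3.37 - 1.645) = 0.958.
• Type II error rate β = 1 - power therefore decreases (0.079 → 0.042).
Appropriate when false negatives are costly — here, letting a prohibited item through — security breach.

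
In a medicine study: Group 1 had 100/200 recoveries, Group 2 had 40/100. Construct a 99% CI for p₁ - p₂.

p̂₁ = 0.5, p̂₂ = 0.4. Difference = 0.1. CI = (-0.056, 0.256)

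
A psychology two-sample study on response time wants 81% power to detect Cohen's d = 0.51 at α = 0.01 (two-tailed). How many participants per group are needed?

z_{α/2} = 2.576, z_β = Φ⁻¹(0.81) = 0.878. For medium effect (d = 0.51): n per group = 2(z_{α/2} + z_β)²/d² = 2(2.576 + 0.878)²/0.51² = 91.7 → 92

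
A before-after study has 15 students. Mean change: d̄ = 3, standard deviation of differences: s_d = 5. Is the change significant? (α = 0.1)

t = d̄/(s_d/√n) = 3/(5/√15) = 2.324. df = 14, critical t = ±1.761. Reject H₀.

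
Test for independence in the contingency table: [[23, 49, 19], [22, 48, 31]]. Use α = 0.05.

χ² = 2.398. df = 2, critical = 5.991. Fail to reject H₀. No evidence of dependence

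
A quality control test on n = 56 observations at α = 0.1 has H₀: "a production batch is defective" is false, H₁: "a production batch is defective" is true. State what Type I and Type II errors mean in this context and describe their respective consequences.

Type I (false positive): concluding that a production batch is defective when it is not — scrapping a good batch — wasted material and cost for no reason. Type II (false negative): failing to conclude that a production batch is defective when it is — shipping a defective batch — faulty products reach customers. Which is costlier depends on domain priorities and is a judgement call rather than a statistical fact.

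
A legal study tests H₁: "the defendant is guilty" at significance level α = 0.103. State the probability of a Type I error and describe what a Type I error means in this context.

P(Type I error) = α = 0.103. A Type I error is rejecting H₀ when H₀ is actually true (false positive) — here, concluding that the defendant is guilty when in fact this is not the case. Consequence: convicting an innocent person.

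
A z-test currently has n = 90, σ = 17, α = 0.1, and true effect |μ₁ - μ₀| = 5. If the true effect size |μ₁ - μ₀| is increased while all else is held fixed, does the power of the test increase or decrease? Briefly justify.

Power increases: a larger true effect increases the non-centrality λ = |μ₁ - μ₀|/(σ/√n).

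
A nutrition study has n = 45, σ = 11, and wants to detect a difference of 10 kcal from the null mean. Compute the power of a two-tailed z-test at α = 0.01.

SE = σ/√n = 11/√45 = 1.64. Non-centrality λ = d/SE = 10/1.64 = 6.098. Power ≈ Φ(λ - z_{α/2}) = Φ(6.098 - 2.576) = Φ(3.522) = 1.0.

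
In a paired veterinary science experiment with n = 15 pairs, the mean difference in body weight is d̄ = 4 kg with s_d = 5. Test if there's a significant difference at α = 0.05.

t = d̄/(s_d/√n) = 4/(5/√15) = 3.098. df = 14, critical t = ±2.145. Reject H₀.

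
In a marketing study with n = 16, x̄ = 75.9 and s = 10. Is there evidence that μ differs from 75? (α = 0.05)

t = (x̄ - μ₀)/(s/√n) = (75.9 - 75)/(10/√16) = 0.36. df = 15, critical t = ±2.131. Fail to reject H₀.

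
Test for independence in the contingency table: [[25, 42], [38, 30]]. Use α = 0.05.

χ² = 4.675. df = 1, critical = 3.841. Reject H₀. Variables are dependent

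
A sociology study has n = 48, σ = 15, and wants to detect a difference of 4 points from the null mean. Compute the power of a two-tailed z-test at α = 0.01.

SE = σ/√n = 15/√48 = 2.165. Non-centrality λ = d/SE = 4/2.165 = 1.848. Power ≈ Φ(λ - z_{α/2}) = Φ(1.848 - 2.576) = Φ(-0.728) = 0.233.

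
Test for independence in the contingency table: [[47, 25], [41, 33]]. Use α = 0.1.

χ² = 1.485. df = 1, critical = 2.706. Fail to reject H₀. No evidence of dependence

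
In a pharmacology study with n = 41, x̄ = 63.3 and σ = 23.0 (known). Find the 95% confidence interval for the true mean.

CI = x̄ ± z*(σ/√n) = 63.3 ± 1.96(23.0/√41) = 63.3 ± 7.04 = (56.26, 70.34)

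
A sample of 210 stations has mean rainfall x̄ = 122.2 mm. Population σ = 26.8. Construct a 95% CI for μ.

CI = x̄ ± z*(σ/√n) = 122.2 ± 1.96(26.8/√210) = 122.2 ± 3.62 = (118.58, 125.82)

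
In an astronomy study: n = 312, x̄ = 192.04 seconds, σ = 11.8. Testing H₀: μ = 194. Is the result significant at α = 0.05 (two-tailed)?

z = (192.04 - 194)/(11.8/√312) = -2.934. Since |z| > 1.96, significant at α = 0.05.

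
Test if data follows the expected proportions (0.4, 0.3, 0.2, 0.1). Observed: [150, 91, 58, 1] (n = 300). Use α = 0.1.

Expected: [120.0, 90.0, 60.0, 30.0]. χ² = 35.611. df = 3, critical = 6.251. Reject H₀.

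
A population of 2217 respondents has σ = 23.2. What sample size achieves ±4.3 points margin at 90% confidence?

Without FPC: n₀ = (1.645×23.2/4.3)² = 78.772. With FPC: n = n₀N/(n₀+N-1) = 76.1 → n = 77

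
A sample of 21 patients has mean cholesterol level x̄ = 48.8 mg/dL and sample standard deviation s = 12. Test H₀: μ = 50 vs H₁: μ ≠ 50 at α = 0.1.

t = (x̄ - μ₀)/(s/√n) = (48.8 - 50)/(12/√21) = -0.458. df = 20, critical t = ±1.725. Fail to reject H₀.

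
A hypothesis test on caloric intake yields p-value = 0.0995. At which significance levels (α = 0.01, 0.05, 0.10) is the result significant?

p = 0.0995. Significant at: α = 0.1.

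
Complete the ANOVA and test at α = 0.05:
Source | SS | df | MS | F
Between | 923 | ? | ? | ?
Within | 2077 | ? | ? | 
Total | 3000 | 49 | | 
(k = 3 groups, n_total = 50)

df_between = 2, df_within = 47. MS_between = 461.5, MS_within = 44.19. F = 10.443, F_crit ≈ 3.195. Reject H₀.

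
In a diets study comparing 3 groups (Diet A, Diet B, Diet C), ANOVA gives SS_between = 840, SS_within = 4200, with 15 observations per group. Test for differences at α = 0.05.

df_between = 2, df_within = 42. F = MS_between/MS_within = 420.0/100.0 = 4.2. F_crit ≈ 3.22. Reject H₀. At least one mean differs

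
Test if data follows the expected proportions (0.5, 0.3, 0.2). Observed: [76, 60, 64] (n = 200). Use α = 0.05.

Expected: [100.0, 60.0, 40.0]. χ² = 20.16. df = 2, critical = 5.991. Reject H₀.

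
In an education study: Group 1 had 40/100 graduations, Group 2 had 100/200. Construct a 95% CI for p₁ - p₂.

p̂₁ = 0.4, p̂₂ = 0.5. Difference = -0.1. CI = (-0.218, 0.018)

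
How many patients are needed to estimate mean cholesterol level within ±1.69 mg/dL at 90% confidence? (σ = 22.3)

n = (z*σ/E)² = (1.645×22.3/1.69)² = 471.2 → n = 472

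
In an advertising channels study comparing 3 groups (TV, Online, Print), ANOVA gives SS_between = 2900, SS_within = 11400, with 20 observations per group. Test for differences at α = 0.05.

df_between = 2, df_within = 57. F = MS_between/MS_within = 1450.0/200.0 = 7.25. F_crit ≈ 3.159. Reject H₀. At least one mean differs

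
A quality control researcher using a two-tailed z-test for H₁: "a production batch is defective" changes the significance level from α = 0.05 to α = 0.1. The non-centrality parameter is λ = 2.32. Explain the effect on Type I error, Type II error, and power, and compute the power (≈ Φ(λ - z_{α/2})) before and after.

Increasing α from 0.05 to 0.1:
• Type I error rate increases (α is the Type I rate by definition).
• Critical value moves from z_{α/2} = 1.96 to 1.645, so power = Φ(λ - z_{α/2}) goes from Φ(2.32 - 1.96) = 0.641 to Φ(2.32 - 1.645) = 0.75.
• Type II error rate β = 1 - power therefore decreases (0.359 → 0.25).
Appropriate when false negatives are costly — here, shipping a defective batch — faulty products reach customers.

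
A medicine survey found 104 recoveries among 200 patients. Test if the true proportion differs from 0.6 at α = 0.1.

p̂ = 0.52, p₀ = 0.6. z = (p̂ - p₀)/√(p₀(1-p₀)/n) = -2.309. Critical: ±1.645. Reject H₀.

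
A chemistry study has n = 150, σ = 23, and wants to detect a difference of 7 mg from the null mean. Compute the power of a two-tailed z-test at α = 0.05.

SE = σ/√n = 23/√150 = 1.878. Non-centrality λ = d/SE = 7/1.878 = 3.727. Power ≈ Φ(λ - z_{α/2}) = Φ(3.727 - 1.96) = Φ(1.767) = 0.961.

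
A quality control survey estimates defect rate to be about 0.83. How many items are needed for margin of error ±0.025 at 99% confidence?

n = z²p(1-p)/E² = 2.576²×0.83×0.17/0.025² = 1498.1 → n = 1499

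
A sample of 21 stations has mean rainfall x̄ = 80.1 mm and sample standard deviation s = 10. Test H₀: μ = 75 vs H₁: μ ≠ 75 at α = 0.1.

t = (x̄ - μ₀)/(s/√n) = (80.1 - 75)/(10/√21) = 2.337. df = 20, critical t = ±1.725. Reject H₀.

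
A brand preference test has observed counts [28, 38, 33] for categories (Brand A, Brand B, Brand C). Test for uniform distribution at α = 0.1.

Expected = 33 each. χ² = Σ(O-E)²/E = 1.515. df = 2, critical value = 4.605. Fail to reject H₀.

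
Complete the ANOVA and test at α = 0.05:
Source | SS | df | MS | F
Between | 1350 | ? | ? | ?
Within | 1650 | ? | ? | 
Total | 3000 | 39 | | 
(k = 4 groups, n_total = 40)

df_between = 3, df_within = 36. MS_between = 450.0, MS_within = 45.83. F = 9.818, F_crit ≈ 2.866. Reject H₀.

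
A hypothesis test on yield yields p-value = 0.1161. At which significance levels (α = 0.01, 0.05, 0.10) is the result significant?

p = 0.1161. Not significant at any of the given levels.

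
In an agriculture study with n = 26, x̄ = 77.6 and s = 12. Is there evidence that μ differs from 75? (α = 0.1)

t = (x̄ - μ₀)/(s/√n) = (77.6 - 75)/(12/√26) = 1.105. df = 25, critical t = ±1.708. Fail to reject H₀.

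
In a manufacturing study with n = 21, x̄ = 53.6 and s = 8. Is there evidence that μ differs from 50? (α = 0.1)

t = (x̄ - μ₀)/(s/√n) = (53.6 - 50)/(8/√21) = 2.062. df = 20, critical t = ±1.725. Reject H₀.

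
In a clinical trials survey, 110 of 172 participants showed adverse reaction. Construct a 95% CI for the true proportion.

p̂ = 0.64. CI = p̂ ± z*√(p̂(1-p̂)/n) = (0.568, 0.711)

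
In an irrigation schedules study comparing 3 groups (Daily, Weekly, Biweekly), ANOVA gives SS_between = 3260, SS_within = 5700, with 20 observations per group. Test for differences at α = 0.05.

df_between = 2, df_within = 57. F = MS_between/MS_within = 1630.0/100.0 = 16.3. F_crit ≈ 3.159. Reject H₀. At least one mean differs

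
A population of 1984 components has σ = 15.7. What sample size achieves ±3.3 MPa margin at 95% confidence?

Without FPC: n₀ = (1.96×15.7/3.3)² = 86.953. With FPC: n = n₀N/(n₀+N-1) = 83.3 → n = 84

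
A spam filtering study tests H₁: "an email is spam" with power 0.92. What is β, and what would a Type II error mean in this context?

β = 1 - power = 1 - 0.92 = 0.08. A Type II error is failing to reject H₀ when H₀ is false (false negative) — here, failing to conclude that an email is spam when in fact it is true. Consequence: a spam email lands in the inbox.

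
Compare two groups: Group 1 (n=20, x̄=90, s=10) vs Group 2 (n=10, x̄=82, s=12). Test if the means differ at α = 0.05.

Pooled sp = 10.68. t = 1.933, df = 28. Critical t = ±2.048. Fail to reject H₀.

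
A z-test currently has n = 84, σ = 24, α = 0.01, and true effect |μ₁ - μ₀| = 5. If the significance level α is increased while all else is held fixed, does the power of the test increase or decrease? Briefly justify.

Power increases: a larger α lowers the critical value, so more of the H₁ sampling distribution falls in the rejection region.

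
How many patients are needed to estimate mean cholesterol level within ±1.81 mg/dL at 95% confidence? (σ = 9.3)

n = (z*σ/E)² = (1.96×9.3/1.81)² = 101.4 → n = 102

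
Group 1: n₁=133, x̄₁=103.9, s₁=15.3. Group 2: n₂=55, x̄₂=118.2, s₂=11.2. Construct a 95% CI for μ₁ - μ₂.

Difference = -14.3. SE = √(15.3²/133 + 11.2²/55) = 2.01. CI = (-18.24, -10.36)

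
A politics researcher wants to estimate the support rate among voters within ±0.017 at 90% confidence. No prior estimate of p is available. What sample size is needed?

Conservative approach: use p = 0.5 (maximizes p(1-p) = 0.25). n = z²(0.25)/E² = 1.645²×0.25/0.017² = 2340.9 → n = 2341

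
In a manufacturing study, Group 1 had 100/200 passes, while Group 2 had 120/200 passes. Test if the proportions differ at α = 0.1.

p̂₁ = 0.5, p̂₂ = 0.6, pooled p̂ = 0.55. z = -2.01. Critical: ±1.645. Reject H₀.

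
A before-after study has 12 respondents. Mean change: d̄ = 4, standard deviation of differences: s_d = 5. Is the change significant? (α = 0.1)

t = d̄/(s_d/√n) = 4/(5/√12) = 2.771. df = 11, critical t = ±1.796. Reject H₀.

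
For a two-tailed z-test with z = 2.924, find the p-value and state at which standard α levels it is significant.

p = 2·P(Z > |2.924|) = 2·(1 - Φ(2.924)) ≈ 0.0035. Significant at α = 0.1; Significant at α = 0.05; Significant at α = 0.01.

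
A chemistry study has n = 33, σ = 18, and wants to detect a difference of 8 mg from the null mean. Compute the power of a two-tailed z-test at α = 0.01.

SE = σ/√n = 18/√33 = 3.133. Non-centrality λ = d/SE = 8/3.133 = 2.553. Power ≈ Φ(λ - z_{α/2}) = Φ(2.553 - 2.576) = Φ(-0.023) = 0.491.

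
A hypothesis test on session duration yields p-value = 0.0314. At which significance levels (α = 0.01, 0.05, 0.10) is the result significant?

p = 0.0314. Significant at: α = 0.05, 0.1.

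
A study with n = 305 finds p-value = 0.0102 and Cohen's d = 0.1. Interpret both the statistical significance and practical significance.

Statistically significant (p = 0.0102 < 0.05). Cohen's d = 0.1 indicates a very small effect size. Both statistical and practical significance should be considered.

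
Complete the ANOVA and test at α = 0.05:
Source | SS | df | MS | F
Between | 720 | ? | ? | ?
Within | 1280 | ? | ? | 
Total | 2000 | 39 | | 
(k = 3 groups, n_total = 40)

df_between = 2, df_within = 37. MS_between = 360.0, MS_within = 34.59. F = 10.406, F_crit ≈ 3.252. Reject H₀.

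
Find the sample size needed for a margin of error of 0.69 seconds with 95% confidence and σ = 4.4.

n = (z*σ/E)² = (1.96×4.4/0.69)² = 156.2 → n = 157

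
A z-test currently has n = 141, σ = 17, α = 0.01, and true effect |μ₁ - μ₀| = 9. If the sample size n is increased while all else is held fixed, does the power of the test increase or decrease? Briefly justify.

Power increases: a larger n shrinks the standard error σ/√n, moving the sampling distribution under H₁ further from the critical value.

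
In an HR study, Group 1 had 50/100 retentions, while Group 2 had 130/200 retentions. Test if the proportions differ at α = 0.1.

p̂₁ = 0.5, p̂₂ = 0.65, pooled p̂ = 0.6. z = -2.5. Critical: ±1.645. Reject H₀.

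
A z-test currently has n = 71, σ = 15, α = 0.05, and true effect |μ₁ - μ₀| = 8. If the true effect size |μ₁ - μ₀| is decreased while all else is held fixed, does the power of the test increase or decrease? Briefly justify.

Power decreases: a smaller true effect decreases the non-centrality λ = |μ₁ - μ₀|/(σ/√n).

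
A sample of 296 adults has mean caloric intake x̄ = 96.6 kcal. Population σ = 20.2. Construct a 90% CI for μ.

CI = x̄ ± z*(σ/√n) = 96.6 ± 1.645(20.2/√296) = 96.6 ± 1.93 = (94.67, 98.53)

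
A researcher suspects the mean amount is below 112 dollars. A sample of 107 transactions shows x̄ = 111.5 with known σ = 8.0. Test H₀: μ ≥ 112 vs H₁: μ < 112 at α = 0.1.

z = -0.647. Critical value: -1.28. Fail to reject H₀.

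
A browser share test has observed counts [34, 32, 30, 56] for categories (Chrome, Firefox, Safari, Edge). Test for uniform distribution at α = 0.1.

Expected = 38 each. χ² = Σ(O-E)²/E = 11.579. df = 3, critical value = 6.251. Reject H₀.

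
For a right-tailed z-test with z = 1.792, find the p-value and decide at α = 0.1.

p = P(Z > 1.792) = 1 - Φ(1.792) ≈ 0.0366. Since p < 0.1, reject H₀ (significant) at α = 0.1.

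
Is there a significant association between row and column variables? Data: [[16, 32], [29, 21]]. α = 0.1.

χ² = 6.0. df = 1, critical = 2.706. Reject H₀. Variables are dependent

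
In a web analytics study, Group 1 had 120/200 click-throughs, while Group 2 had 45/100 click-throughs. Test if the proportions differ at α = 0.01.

p̂₁ = 0.6, p̂₂ = 0.45, pooled p̂ = 0.55. z = 2.462. Critical: ±2.576. Fail to reject H₀.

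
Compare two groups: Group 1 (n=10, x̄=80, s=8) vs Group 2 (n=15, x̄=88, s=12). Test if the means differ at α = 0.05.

Pooled sp = 10.62. t = -1.846, df = 23. Critical t = ±2.069. Fail to reject H₀.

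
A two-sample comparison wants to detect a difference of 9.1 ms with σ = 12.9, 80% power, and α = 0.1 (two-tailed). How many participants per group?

n per group = 2(z_α/2 + z_β)²σ²/d² = 2×(1.645 + 0.84)²×12.9²/9.1² = 24.8 → n = 25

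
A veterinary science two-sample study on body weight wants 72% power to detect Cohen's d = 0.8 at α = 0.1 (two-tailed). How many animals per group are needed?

z_{α/2} = 1.645, z_β = Φ⁻¹(0.72) = 0.583. For large effect (d = 0.8): n per group = 2(z_{α/2} + z_β)²/d² = 2(1.645 + 0.583)²/0.8² = 15.5 → 16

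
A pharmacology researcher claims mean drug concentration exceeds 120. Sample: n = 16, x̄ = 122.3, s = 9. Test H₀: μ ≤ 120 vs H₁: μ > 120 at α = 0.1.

t = (122.3 - 120)/(9/√16) = 1.022, df = 15. Critical t = 1.341. Fail to reject H₀.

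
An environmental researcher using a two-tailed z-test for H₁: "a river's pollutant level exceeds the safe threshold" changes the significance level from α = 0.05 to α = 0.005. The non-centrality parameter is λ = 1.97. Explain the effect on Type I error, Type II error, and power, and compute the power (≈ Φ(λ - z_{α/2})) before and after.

Decreasing α from 0.05 to 0.005:
• Type I error rate decreases (α is the Type I rate by definition).
• Critical value moves from z_{α/2} = 1.96 to 2.807, so power = Φ(λ - z_{α/2}) goes from Φ(1.97 - 1.96) = 0.504 to Φ(1.97 - 2.807) = 0.201.
• Type II error rate β = 1 - power therefore increases (0.496 → 0.799).
Appropriate when false positives are costly — here, shutting down a compliant factory unnecessarily.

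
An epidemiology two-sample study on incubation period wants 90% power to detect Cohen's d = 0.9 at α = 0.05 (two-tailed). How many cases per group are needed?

z_{α/2} = 1.96, z_β = Φ⁻¹(0.9) = 1.282. For large effect (d = 0.9): n per group = 2(z_{α/2} + z_β)²/d² = 2(1.96 + 1.282)²/0.9² = 26.0 → 26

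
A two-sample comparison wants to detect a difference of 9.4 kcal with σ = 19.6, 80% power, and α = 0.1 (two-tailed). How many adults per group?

n per group = 2(z_α/2 + z_β)²σ²/d² = 2×(1.645 + 0.84)²×19.6²/9.4² = 53.7 → n = 54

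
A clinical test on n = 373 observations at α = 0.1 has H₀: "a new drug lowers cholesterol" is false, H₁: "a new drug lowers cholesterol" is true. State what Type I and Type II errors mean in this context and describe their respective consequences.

Type I (false positive): concluding that a new drug lowers cholesterol when it is not — approving an ineffective drug — patients take a useless medication and may skip effective alternatives. Type II (false negative): failing to conclude that a new drug lowers cholesterol when it is — shelving an effective drug — patients miss out on a treatment that would have helped. Which is costlier depends on domain priorities and is a judgement call rather than a statistical fact.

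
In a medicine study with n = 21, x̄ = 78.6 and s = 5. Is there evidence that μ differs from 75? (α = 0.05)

t = (x̄ - μ₀)/(s/√n) = (78.6 - 75)/(5/√21) = 3.299. df = 20, critical t = ±2.086. Reject H₀.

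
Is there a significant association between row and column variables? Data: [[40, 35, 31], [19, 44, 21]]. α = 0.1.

χ² = 7.983. df = 2, critical = 4.605. Reject H₀. Variables are dependent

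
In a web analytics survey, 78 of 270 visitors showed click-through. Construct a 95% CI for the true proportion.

p̂ = 0.289. CI = p̂ ± z*√(p̂(1-p̂)/n) = (0.235, 0.343)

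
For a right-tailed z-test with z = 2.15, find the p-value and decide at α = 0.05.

p = P(Z > 2.15) = 1 - Φ(2.15) ≈ 0.0158. Since p < 0.05, reject H₀ (significant) at α = 0.05.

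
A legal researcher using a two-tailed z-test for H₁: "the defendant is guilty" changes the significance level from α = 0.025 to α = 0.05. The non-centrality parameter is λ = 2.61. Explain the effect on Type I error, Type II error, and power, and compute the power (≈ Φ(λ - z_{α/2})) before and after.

Increasing α from 0.025 to 0.05:
• Type I error rate increases (α is the Type I rate by definition).
• Critical value moves from z_{α/2} = 2.241 to 1.96, so power = Φ(λ - z_{α/2}) goes from Φ(2.61 - 2.241) = 0.644 to Φ(2.61 - 1.96) = 0.742.
• Type II error rate β = 1 - power therefore decreases (0.356 → 0.258).
Appropriate when false negatives are costly — here, acquitting a guilty person.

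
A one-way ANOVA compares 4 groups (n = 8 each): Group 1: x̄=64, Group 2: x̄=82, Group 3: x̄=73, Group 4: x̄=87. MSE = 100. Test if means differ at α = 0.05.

Grand mean = 76.5. SS_between = 2472.0, MS_between = 824.0. F = 8.24, F_crit ≈ 2.947. Reject H₀.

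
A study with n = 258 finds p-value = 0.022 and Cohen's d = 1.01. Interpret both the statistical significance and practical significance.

Statistically significant (p = 0.022 < 0.05). Cohen's d = 1.01 indicates a large effect size. Both statistical and practical significance should be considered.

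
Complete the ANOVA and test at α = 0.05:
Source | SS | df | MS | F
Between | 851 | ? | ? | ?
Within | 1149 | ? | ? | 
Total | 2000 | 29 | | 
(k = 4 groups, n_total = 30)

df_between = 3, df_within = 26. MS_between = 283.67, MS_within = 44.19. F = 6.419, F_crit ≈ 2.975. Reject H₀.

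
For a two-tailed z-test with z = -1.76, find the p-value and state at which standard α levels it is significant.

p = 2·P(Z > |-1.76|) = 2·(1 - Φ(1.76)) ≈ 0.0784. Significant at α = 0.1.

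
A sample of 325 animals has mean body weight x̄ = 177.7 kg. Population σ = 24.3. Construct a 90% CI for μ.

CI = x̄ ± z*(σ/√n) = 177.7 ± 1.645(24.3/√325) = 177.7 ± 2.22 = (175.48, 179.92)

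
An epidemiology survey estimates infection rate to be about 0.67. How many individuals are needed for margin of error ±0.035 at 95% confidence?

n = z²p(1-p)/E² = 1.96²×0.67×0.33/0.035² = 693.4 → n = 694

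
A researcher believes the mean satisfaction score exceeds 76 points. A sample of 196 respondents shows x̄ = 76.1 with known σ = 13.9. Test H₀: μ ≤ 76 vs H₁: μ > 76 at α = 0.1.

z = 0.101. Critical value: 1.28. Fail to reject H₀.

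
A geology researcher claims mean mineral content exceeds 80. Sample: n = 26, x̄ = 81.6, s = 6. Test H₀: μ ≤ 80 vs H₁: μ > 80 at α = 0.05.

t = (81.6 - 80)/(6/√26) = 1.36, df = 25. Critical t = 1.708. Fail to reject H₀.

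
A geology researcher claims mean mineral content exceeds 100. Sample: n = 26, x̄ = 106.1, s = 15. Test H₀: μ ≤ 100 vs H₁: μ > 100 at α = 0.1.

t = (106.1 - 100)/(15/√26) = 2.074, df = 25. Critical t = 1.316. Reject H₀.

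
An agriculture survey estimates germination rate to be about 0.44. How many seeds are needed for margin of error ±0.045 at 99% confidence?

n = z²p(1-p)/E² = 2.576²×0.44×0.56/0.045² = 807.4 → n = 808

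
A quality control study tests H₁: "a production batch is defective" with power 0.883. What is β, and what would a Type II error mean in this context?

β = 1 - power = 1 - 0.883 = 0.117. A Type II error is failing to reject H₀ when H₀ is false (false negative) — here, failing to conclude that a production batch is defective when in fact it is true. Consequence: shipping a defective batch — faulty products reach customers.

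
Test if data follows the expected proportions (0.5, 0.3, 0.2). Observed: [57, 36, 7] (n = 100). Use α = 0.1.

Expected: [50.0, 30.0, 20.0]. χ² = 10.63. df = 2, critical = 4.605. Reject H₀.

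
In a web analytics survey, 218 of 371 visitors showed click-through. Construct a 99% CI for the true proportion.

p̂ = 0.588. CI = p̂ ± z*√(p̂(1-p̂)/n) = (0.522, 0.653)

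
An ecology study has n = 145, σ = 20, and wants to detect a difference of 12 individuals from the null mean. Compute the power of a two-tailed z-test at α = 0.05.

SE = σ/√n = 20/√145 = 1.661. Non-centrality λ = d/SE = 12/1.661 = 7.225. Power ≈ Φ(λ - z_{α/2}) = Φ(7.225 - 1.96) = Φ(5.265) = 1.0.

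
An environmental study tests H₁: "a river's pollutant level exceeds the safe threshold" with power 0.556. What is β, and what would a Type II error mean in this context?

β = 1 - power = 1 - 0.556 = 0.444. A Type II error is failing to reject H₀ when H₀ is false (false negative) — here, failing to conclude that a river's pollutant level exceeds the safe threshold when in fact it is true. Consequence: allowing unsafe pollution to continue.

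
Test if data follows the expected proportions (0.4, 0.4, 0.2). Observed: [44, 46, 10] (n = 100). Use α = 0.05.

Expected: [40.0, 40.0, 20.0]. χ² = 6.3. df = 2, critical = 5.991. Reject H₀.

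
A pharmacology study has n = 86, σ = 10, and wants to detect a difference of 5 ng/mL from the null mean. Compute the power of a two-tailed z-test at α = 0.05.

SE = σ/√n = 10/√86 = 1.078. Non-centrality λ = d/SE = 5/1.078 = 4.637. Power ≈ Φ(λ - z_{α/2}) = Φ(4.637 - 1.96) = Φ(2.677) = 0.996.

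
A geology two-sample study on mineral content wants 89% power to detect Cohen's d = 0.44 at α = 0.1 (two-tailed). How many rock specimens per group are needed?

z_{α/2} = 1.645, z_β = Φ⁻¹(0.89) = 1.227. For small effect (d = 0.44): n per group = 2(z_{α/2} + z_β)²/d² = 2(1.645 + 1.227)²/0.44² = 85.2 → 86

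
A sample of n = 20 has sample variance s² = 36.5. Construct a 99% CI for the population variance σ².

df = 19. χ²_{0.005} = 38.582, χ²_{0.995} = 6.844. CI for σ² = ((n-1)s²/χ²_{α/2}, (n-1)s²/χ²_{1-α/2}) = (19·36.5/38.582, 19·36.5/6.844) = (17.97, 101.33)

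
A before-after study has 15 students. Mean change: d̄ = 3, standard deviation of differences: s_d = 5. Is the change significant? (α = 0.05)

t = d̄/(s_d/√n) = 3/(5/√15) = 2.324. df = 14, critical t = ±2.145. Reject H₀.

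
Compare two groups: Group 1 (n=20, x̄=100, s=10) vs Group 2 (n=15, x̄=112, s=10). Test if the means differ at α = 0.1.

Pooled sp = 10.0. t = -3.513, df = 33. Critical t = ±1.692. Reject H₀.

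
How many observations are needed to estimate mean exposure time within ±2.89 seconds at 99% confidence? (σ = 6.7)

n = (z*σ/E)² = (2.576×6.7/2.89)² = 35.7 → n = 36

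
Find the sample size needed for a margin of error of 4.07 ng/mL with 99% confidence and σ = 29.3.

n = (z*σ/E)² = (2.576×29.3/4.07)² = 343.9 → n = 344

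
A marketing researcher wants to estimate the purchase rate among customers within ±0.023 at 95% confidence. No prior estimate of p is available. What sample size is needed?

Conservative approach: use p = 0.5 (maximizes p(1-p) = 0.25). n = z²(0.25)/E² = 1.96²×0.25/0.023² = 1815.5 → n = 1816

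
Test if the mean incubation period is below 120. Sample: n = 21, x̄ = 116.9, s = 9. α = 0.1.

t = (116.9 - 120)/(9/√21) = -1.578, df = 20. Critical t = -1.325. Reject H₀.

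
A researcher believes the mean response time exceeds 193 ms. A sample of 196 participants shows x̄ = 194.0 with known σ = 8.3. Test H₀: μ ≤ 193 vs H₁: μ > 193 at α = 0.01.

z = 1.687. Critical value: 2.33. Fail to reject H₀.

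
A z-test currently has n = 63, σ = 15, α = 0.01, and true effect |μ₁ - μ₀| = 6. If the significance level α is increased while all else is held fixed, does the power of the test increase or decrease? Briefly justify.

Power increases: a larger α lowers the critical value, so more of the H₁ sampling distribution falls in the rejection region.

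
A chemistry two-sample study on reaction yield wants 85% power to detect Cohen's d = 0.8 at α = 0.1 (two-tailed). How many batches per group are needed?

z_{α/2} = 1.645, z_β = Φ⁻¹(0.85) = 1.036. For large effect (d = 0.8): n per group = 2(z_{α/2} + z_β)²/d² = 2(1.645 + 1.036)²/0.8² = 22.5 → 23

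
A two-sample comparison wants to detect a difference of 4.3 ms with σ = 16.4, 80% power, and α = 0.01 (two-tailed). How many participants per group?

n per group = 2(z_α/2 + z_β)²σ²/d² = 2×(2.576 + 0.84)²×16.4²/4.3² = 339.5 → n = 340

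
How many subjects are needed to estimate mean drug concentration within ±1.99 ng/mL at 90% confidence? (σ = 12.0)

n = (z*σ/E)² = (1.645×12.0/1.99)² = 98.4 → n = 99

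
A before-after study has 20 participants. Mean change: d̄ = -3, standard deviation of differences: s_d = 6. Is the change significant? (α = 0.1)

t = d̄/(s_d/√n) = -3/(6/√20) = -2.236. df = 19, critical t = ±1.729. Reject H₀.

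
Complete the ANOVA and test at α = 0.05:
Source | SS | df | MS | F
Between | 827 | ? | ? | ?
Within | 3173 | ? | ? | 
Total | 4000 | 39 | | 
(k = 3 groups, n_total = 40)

df_between = 2, df_within = 37. MS_between = 413.5, MS_within = 85.76. F = 4.822, F_crit ≈ 3.252. Reject H₀.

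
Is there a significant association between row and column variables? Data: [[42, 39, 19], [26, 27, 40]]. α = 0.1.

χ² = 13.185. df = 2, critical = 4.605. Reject H₀. Variables are dependent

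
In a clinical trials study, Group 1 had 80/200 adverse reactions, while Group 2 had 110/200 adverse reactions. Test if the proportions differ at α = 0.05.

p̂₁ = 0.4, p̂₂ = 0.55, pooled p̂ = 0.475. z = -3.004. Critical: ±1.96. Reject H₀.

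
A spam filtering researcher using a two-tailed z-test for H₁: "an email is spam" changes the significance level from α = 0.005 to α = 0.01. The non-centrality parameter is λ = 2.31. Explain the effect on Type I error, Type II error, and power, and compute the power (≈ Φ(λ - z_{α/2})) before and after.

Increasing α from 0.005 to 0.01:
• Type I error rate increases (α is the Type I rate by definition).
• Critical value moves from z_{α/2} = 2.807 to 2.576, so power = Φ(λ - z_{α/2}) goes from Φ(2.31 - 2.807) = 0.31 to Φ(2.31 - 2.576) = 0.395.
• Type II error rate β = 1 - power therefore decreases (0.69 → 0.605).
Appropriate when false negatives are costly — here, a spam email lands in the inbox.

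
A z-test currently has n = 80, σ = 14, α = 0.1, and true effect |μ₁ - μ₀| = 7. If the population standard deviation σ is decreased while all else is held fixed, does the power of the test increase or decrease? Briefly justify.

Power increases: a smaller σ shrinks the standard error σ/√n, moving the sampling distribution under H₁ further from the critical value.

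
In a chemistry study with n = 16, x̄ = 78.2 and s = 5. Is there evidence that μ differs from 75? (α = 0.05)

t = (x̄ - μ₀)/(s/√n) = (78.2 - 75)/(5/√16) = 2.56. df = 15, critical t = ±2.131. Reject H₀.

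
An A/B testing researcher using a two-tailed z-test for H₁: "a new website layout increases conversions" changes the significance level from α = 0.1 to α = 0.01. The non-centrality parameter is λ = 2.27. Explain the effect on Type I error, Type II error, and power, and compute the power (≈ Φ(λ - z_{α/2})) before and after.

Decreasing α from 0.1 to 0.01:
• Type I error rate decreases (α is the Type I rate by definition).
• Critical value moves from z_{α/2} = 1.645 to 2.576, so power = Φ(λ - z_{α/2}) goes from Φ(2.27 - 1.645) = 0.734 to Φ(2.27 - 2.576) = 0.38.
• Type II error rate β = 1 - power therefore increases (0.266 → 0.62).
Appropriate when false positives are costly — here, rolling out a layout that doesn't actually help — wasted engineering effort.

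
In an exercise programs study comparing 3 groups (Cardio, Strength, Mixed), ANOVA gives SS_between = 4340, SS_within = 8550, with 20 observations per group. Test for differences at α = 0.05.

df_between = 2, df_within = 57. F = MS_between/MS_within = 2170.0/150.0 = 14.467. F_crit ≈ 3.159. Reject H₀. At least one mean differs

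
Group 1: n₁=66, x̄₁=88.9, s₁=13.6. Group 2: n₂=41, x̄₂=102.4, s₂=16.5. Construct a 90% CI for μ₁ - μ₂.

Difference = -13.5. SE = √(13.6²/66 + 16.5²/41) = 3.073. CI = (-18.55, -8.45)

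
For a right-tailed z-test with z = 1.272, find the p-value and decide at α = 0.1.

p = P(Z > 1.272) = 1 - Φ(1.272) ≈ 0.1017. Since p ≥ 0.1, fail to reject H₀ (not significant) at α = 0.1.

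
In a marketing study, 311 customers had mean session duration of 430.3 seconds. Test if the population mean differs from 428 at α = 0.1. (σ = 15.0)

z = (x̄ - μ₀)/(σ/√n) = (430.3 - 428)/(15.0/√311) = 2.704. Critical value: ±1.645. Since |2.704| > 1.645, Reject H₀.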